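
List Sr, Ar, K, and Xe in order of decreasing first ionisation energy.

Ar > Xe > Sr > K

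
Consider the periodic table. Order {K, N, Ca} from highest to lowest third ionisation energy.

Ca > N > K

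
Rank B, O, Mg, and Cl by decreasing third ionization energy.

Mg > O > Cl > B

Consider each +2 ion: B²⁺ still has 1 valence electron; O²⁺ still has 4 valence electrons; Mg²⁺ is the bare [Ne] core; Cl²⁺ still has 5 valence electrons.
Core electrons are held far more tightly than valence electrons, so Mg tops the IE_3 order.
Valence configurations: B²⁺ [He]2s¹, O²⁺ [He]2s²2p², Cl²⁺ [Ne]3s²3p³.
Approximate IE_3 values (kJ/mol): B 3660, O 5300, Mg 7733, Cl 3822.
Putting it together, IE_3: B < Cl < O < Mg.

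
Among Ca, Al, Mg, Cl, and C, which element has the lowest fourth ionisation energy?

Cl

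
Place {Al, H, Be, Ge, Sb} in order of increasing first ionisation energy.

Al < Ge < Sb < Be < H

H is in period 1, group 1; Be is in period 2, group 2; Al is in period 3, group 13; Ge is in period 4, group 14; Sb is in period 5, group 15.
First ionization energy rises across a period (greater Z_eff holds electrons more tightly) and falls down a group (valence electrons are farther from the nucleus).
A diagonal step moves right (one effect) and down (the opposite effect) at once.
Ge > Al: period and group pull opposite ways; the across-period shift dominates (762 vs 578 kJ/mol).
Sb > Ge: the two effects oppose for this pair; the across-period effect wins (831 vs 762 kJ/mol).
Be > Sb: the two effects oppose for this pair; the down-group effect wins (900 vs 831 kJ/mol).
H > Be: period and group pull opposite ways; the down-group shift dominates (1312 vs 900 kJ/mol).
Approximate values (kJ/mol): H 1312, Be 900, Al 578, Ge 762, Sb 831.
So from lowest to highest: Al < Ge < Sb < Be < H.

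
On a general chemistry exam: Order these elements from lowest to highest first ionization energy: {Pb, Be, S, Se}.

Be is in period 2, group 2; S is in period 3, group 16; Se is in period 4, group 16; Pb is in period 6, group 14.
IE₁ increases left→right with effective nuclear charge and decreases top→bottom as the valence shell moves farther out.
Neither a single period nor a single group — weigh both effects.
Be > Pb: period and group pull opposite ways; the down-group shift dominates (900 vs 716 kJ/mol).
Se > Be: period and group pull opposite ways; the across-period shift dominates (941 vs 900 kJ/mol).
S > Se: they share group 16; the group trend gives S the larger value.
For reference (kJ/mol): Be 900, S 1000, Se 941, Pb 716.
So from lowest to highest: Pb < Be < Se < S.

Pb < Be < Se < S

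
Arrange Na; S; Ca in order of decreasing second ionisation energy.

Na > S > Ca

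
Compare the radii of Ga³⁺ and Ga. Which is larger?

Forming Ga³⁺ removes 3 electrons from Ga. Fewer electrons for the same nuclear charge means less shielding and a higher Z_eff on the remaining electrons, and for main-group metals the entire outer shell is lost.
A cation is smaller than its parent atom: Ga³⁺ < Ga.

Ga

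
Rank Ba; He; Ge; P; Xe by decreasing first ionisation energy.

He > Xe > P > Ge > Ba

He is in period 1, group 18; P is in period 3, group 15; Ge is in period 4, group 14; Xe is in period 5, group 18; Ba is in period 6, group 2.
IE₁ increases left→right with effective nuclear charge and decreases top→bottom as the valence shell moves farther out.
Neither a single period nor a single group — weigh both effects.
Ge > Ba: both effects reinforce here, so Ge is clearly the higher of the two.
P > Ge: both effects reinforce here, so P is clearly the higher of the two.
Xe > P: period and group pull opposite ways; the across-period shift dominates (1170 vs 1012 kJ/mol).
He > Xe: He sits above Xe in group 18, so the down-group effect alone puts He higher.
For reference (kJ/mol): He 2372, P 1012, Ge 762, Xe 1170, Ba 503.
So from highest to lowest: He > Xe > P > Ge > Ba.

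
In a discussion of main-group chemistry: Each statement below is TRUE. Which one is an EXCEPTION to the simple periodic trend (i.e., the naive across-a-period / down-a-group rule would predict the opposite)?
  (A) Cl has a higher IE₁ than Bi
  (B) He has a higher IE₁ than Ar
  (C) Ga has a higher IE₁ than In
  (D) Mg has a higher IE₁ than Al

The general trend: IE₁ increases across a period and decreases down a group.
(A) Cl (period 3, group 17) vs Bi (period 6, group 15): the stated order agrees with the simple trend.
(B) He (period 1, group 18) vs Ar (period 3, group 18): the stated order agrees with the simple trend.
(C) Ga (period 4, group 13) vs In (period 5, group 13): the stated order agrees with the simple trend.
(D) Mg (period 3, group 2) vs Al (period 3, group 13): the stated order contradicts the simple trend.
The exception is (D): Al's single 3p electron is easier to remove than one from Mg's filled 3s².

(D)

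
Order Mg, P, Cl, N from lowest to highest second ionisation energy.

Mg < P < Cl < N

After 1 electron has been removed, what remains? Mg⁺ still has 1 valence electron; P⁺ still has 4 valence electrons; Cl⁺ still has 6 valence electrons; N⁺ still has 4 valence electrons.
All are still removing valence electrons, so compare the +1 ions as you would atoms: IE_2 generally rises across a period (higher Z_eff) and falls down a group (larger shell), subject to the usual subshell exceptions.
Valence configurations: Mg⁺ [Ne]3s¹, P⁺ [Ne]3s²3p², Cl⁺ [Ne]3s²3p⁴, N⁺ [He]2s²2p².
Tabulated IE_2 (kJ/mol): Mg 1451, P 1907, Cl 2298, N 2856.
Hence IE_2: Mg < P < Cl < N.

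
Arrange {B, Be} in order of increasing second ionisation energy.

After 1 electron has been removed, what remains? B⁺ still has 2 valence electrons; Be⁺ still has 1 valence electron.
All are still removing valence electrons, so compare the +1 ions as you would atoms: IE_2 generally rises across a period (higher Z_eff) and falls down a group (larger shell), subject to the usual subshell exceptions.
Valence configurations: B⁺ [He]2s², Be⁺ [He]2s¹.
Approximate IE_2 values (kJ/mol): B 2427, Be 1757.
Putting it together, IE_2: Be < B.

Be, B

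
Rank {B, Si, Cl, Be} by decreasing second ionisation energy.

IE_2 is the cost of taking one more electron from the +1 cation: B⁺ still has 2 valence electrons; Si⁺ still has 3 valence electrons; Cl⁺ still has 6 valence electrons; Be⁺ still has 1 valence electron.
All are still removing valence electrons, so compare the +1 ions as you would atoms: IE_2 generally rises across a period (higher Z_eff) and falls down a group (larger shell), subject to the usual subshell exceptions.
Valence configurations: B⁺ [He]2s², Si⁺ [Ne]3s²3p¹, Cl⁺ [Ne]3s²3p⁴, Be⁺ [He]2s¹.
Tabulated IE_2 (kJ/mol): B 2427, Si 1577, Cl 2298, Be 1757.
Hence IE_2: Si < Be < Cl < B.

B, Cl, Be, Si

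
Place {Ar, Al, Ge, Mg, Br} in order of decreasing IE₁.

Removing the outermost electron gets harder across a period and easier down a group.
Here both period and group differ, so the two effects have to be weighed against each other.
Mg > Al: this pair runs against the simple trend — see the exception note.
Ge > Mg: period and group pull opposite ways; the across-period shift dominates (762 vs 738 kJ/mol).
Br > Ge: both are in period 4; the period trend gives Br the larger value.
Ar > Br: both effects reinforce here, so Ar is clearly the higher of the two.
Note the exception: Mg has a higher first ionization energy than Al, contrary to the simple trend — Al's single 3p electron is easier to remove than one from Mg's filled 3s².
Tabulated first ionization energy (kJ/mol): Mg 738, Al 578, Ar 1521, Ge 762, Br 1140.
So from highest to lowest: Ar > Br > Ge > Mg > Al.

Ar > Br > Ge > Mg > Al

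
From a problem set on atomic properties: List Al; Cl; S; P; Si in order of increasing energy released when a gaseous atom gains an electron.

Al < P < Si < S < Cl

Adding an electron releases more energy for atoms nearer the top right (short of the noble gases).
All lie in period 3; the across-period trend (electron affinity increases left to right) applies, with the exception below.
Note the exception: Si has a higher electron affinity than P, contrary to the simple trend — adding an electron to P's half-filled 3p³ is unfavourable, so Si (3p²) has the more exothermic EA.
Tabulated electron affinity (kJ/mol): Al 42, Si 134, P 72, S 200, Cl 349.
So from lowest to highest: Al < P < Si < S < Cl.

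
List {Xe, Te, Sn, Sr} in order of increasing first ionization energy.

Sr < Sn < Te < Xe

IE₁ increases left→right with effective nuclear charge and decreases top→bottom as the valence shell moves farther out.
All lie in period 5, so first ionization energy increases left to right.
So from lowest to highest: Sr < Sn < Te < Xe.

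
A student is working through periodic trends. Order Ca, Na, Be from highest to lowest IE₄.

IE_4 is the cost of taking one more electron from the +3 cation: Ca³⁺ is already 1 electron into the core; Na³⁺ is already 2 electrons into the core; Be³⁺ is already 1 electron into the core.
All of these are removing an electron from a noble-gas core or deeper; the smaller core (lower principal quantum number) is held far more tightly, and within a period the higher nuclear charge binds the same core more tightly.
The numbers (kJ/mol): Ca 6491, Na 9543, Be 21007.
Overall IE_4 order: Ca < Na < Be.

Be > Na > Ca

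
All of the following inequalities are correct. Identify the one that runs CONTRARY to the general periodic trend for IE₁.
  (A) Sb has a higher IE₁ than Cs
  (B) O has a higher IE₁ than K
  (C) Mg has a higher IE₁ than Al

(C)

The general trend: IE₁ increases across a period and decreases down a group.
(A) Sb (period 5, group 15) vs Cs (period 6, group 1): the stated order agrees with the simple trend.
(B) O (period 2, group 16) vs K (period 4, group 1): the stated order agrees with the simple trend.
(C) Mg (period 3, group 2) vs Al (period 3, group 13): the stated order contradicts the simple trend.
The exception is (C): Al's single 3p electron is easier to remove than one from Mg's filled 3s².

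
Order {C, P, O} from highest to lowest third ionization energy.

O > C > P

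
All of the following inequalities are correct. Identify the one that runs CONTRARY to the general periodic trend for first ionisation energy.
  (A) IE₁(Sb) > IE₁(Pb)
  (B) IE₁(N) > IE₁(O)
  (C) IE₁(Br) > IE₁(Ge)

The general trend: first ionisation energy increases across a period and decreases down a group.
(A) Sb (period 5, group 15) vs Pb (period 6, group 14): the stated order agrees with the simple trend.
(B) N (period 2, group 15) vs O (period 2, group 16): the stated order contradicts the simple trend.
(C) Br (period 4, group 17) vs Ge (period 4, group 14): the stated order agrees with the simple trend.
The exception is (B): pairing an electron in O's 2p⁴ costs repulsion energy, so O ionizes more easily than half-filled N (2p³).

(B)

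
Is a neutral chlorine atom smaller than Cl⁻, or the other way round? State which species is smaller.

Cl

Forming Cl⁻ adds 1 electron to Cl. More electron–electron repulsion in the same shell, with unchanged nuclear charge, lets the cloud expand.
An anion is larger than its parent atom: Cl⁻ > Cl.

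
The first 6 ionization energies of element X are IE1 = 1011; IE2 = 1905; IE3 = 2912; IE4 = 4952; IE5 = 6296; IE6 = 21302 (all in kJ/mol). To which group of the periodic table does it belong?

Look for the largest jump between consecutive ionization energies: IE6/IE5 ≈ 3.4, far larger than any earlier ratio.
That jump marks the point where a core electron is being removed. So the atom has 5 valence electrons.
A main-group element with 5 valence electrons is in group 15.

Group 15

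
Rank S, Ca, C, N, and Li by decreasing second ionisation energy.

Li > N > C > S > Ca

After 1 electron has been removed, what remains? S⁺ still has 5 valence electrons; Ca⁺ still has 1 valence electron; C⁺ still has 3 valence electrons; N⁺ still has 4 valence electrons; Li⁺ is the bare [He] core.
Pulling an electron out of a noble-gas core costs far more than removing a remaining valence electron, so Li sits at the high end of IE_2.
Valence configurations: S⁺ [Ne]3s²3p³, Ca⁺ [Ar]4s¹, C⁺ [He]2s²2p¹, N⁺ [He]2s²2p².
Tabulated IE_2 (kJ/mol): S 2252, Ca 1145, C 2353, N 2856, Li 7298.
Putting it together, IE_2: Ca < S < C < N < Li.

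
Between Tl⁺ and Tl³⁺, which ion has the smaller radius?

Tl³⁺

Both ions have Z = 81 protons, but Tl³⁺ has lost more electrons, so its remaining electrons feel a larger effective nuclear charge per electron and are pulled in more tightly.
Higher positive charge → smaller ion, so Tl⁺ > Tl³⁺.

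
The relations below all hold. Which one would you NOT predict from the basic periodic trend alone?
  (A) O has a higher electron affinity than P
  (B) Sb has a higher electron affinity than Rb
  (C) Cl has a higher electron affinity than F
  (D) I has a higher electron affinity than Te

The general trend: electron affinity increases across a period and decreases down a group.
(A) O (period 2, group 16) vs P (period 3, group 15): the stated order agrees with the simple trend.
(B) Sb (period 5, group 15) vs Rb (period 5, group 1): the stated order agrees with the simple trend.
(C) Cl (period 3, group 17) vs F (period 2, group 17): the stated order contradicts the simple trend.
(D) I (period 5, group 17) vs Te (period 5, group 16): the stated order agrees with the simple trend.
The exception is (C): F's small 2p subshell makes the incoming electron feel strong e⁻–e⁻ repulsion, so Cl actually releases more energy on gaining an electron.

(C)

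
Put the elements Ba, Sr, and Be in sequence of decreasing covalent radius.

Ba > Sr > Be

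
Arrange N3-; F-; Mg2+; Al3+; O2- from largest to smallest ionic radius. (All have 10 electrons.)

All of these have 10 electrons, so size is governed by nuclear charge alone: the more protons, the stronger the pull on the same electron cloud, and the smaller the ion.
Nuclear charges: Al3+ (Z=13), Mg2+ (Z=12), F- (Z=9), O2- (Z=8), N3- (Z=7).
Largest to smallest: N3- > O2- > F- > Mg2+ > Al3+.

N3-, O2-, F-, Mg2+, Al3+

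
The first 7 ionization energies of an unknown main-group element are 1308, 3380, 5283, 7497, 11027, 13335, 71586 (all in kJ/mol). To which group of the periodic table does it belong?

Look for the largest jump between consecutive ionization energies: IE7/IE6 ≈ 5.4, far larger than any earlier ratio.
That jump marks the point where a core electron is being removed. So the atom has 6 valence electrons.
A main-group element with 6 valence electrons is in group 16.

Group 16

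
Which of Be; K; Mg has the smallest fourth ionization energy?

The fourth ionization energy removes an electron from the +3 ion. For each element: Be³⁺ is already 1 electron into the core; K³⁺ is already 2 electrons into the core; Mg³⁺ is already 1 electron into the core.
All of these are removing an electron from a noble-gas core or deeper; the smaller core (lower principal quantum number) is held far more tightly, and within a period the higher nuclear charge binds the same core more tightly.
Tabulated IE_4 (kJ/mol): Be 21007, K 5877, Mg 10543.
So the fourth ionization energies run K < Mg < Be.

K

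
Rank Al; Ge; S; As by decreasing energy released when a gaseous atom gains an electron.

S > Ge > As > Al

Al is in period 3, group 13; S is in period 3, group 16; Ge is in period 4, group 14; As is in period 4, group 15.
Electron affinity generally becomes more exothermic across a period toward the halogens and less exothermic down a group.
Neither a single period nor a single group — weigh both effects.
As > Al: period and group pull opposite ways; the across-period shift dominates (78 vs 42 kJ/mol).
Ge > As: this pair runs against the simple trend — see the exception note.
S > Ge: relative to Ge, both the across-period and down-group shifts push S's electron affinity up.
Note the exception: Ge has a higher electron affinity than As, contrary to the simple trend — adding an electron to As's half-filled 4p³ is unfavourable, so Ge (4p²) has the more exothermic EA.
For reference (kJ/mol): Al 42, S 200, Ge 119, As 78.
So from highest to lowest: S > Ge > As > Al.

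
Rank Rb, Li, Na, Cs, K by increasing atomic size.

Li is in period 2, group 1; Na is in period 3, group 1; K is in period 4, group 1; Rb is in period 5, group 1; Cs is in period 6, group 1.
Radius decreases left→right (rising Z_eff, same n) and increases top→bottom (higher n).
All are in group 1, so atomic radius increases down the group.
So from smallest to largest: Li < Na < K < Rb < Cs.

Li < Na < K < Rb < Cs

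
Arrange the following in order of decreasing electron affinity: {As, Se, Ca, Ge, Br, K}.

Br > Se > Ge > As > K > Ca

K is in period 4, group 1; Ca is in period 4, group 2; Ge is in period 4, group 14; As is in period 4, group 15; Se is in period 4, group 16; Br is in period 4, group 17.
Atoms with high Z_eff and room in the valence shell (especially the halogens) have the most exothermic electron affinities.
All lie in period 4; the across-period trend (electron affinity increases left to right) applies, with the exception below.
Note the exception: K has a higher electron affinity than Ca, contrary to the simple trend — adding an electron to Ca (ns²) has to open a new, higher-energy np subshell, which is unfavourable.
Note the exception: Ge has a higher electron affinity than As, contrary to the simple trend — adding an electron to As's half-filled 4p³ is unfavourable, so Ge (4p²) has the more exothermic EA.
Approximate values (kJ/mol): K 48, Ca 2, Ge 119, As 78, Se 195, Br 325.
So from highest to lowest: Br > Se > Ge > As > K > Ca.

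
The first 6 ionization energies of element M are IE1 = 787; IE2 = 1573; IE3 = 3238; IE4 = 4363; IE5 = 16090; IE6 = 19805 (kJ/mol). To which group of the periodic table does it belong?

Group 14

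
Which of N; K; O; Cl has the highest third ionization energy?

O

After 2 electrons have been removed, what remains? N²⁺ still has 3 valence electrons; K²⁺ is already 1 electron into the core; O²⁺ still has 4 valence electrons; Cl²⁺ still has 5 valence electrons.
Usually core removal costs more than valence removal, but here the competition is close: a tightly held n=2 valence electron can cost more to remove than an n=3 core electron, so the actual values have to decide it.
Valence configurations: N²⁺ [He]2s²2p¹, O²⁺ [He]2s²2p², Cl²⁺ [Ne]3s²3p³.
Approximate IE_3 values (kJ/mol): N 4578, K 4420, O 5300, Cl 3822.
So the third ionization energies run Cl < K < N < O.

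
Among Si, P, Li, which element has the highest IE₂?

After 1 electron has been removed, what remains? Si⁺ still has 3 valence electrons; P⁺ still has 4 valence electrons; Li⁺ is the bare [He] core.
Core electrons are held far more tightly than valence electrons, so Li tops the IE_2 order.
Valence configurations: Si⁺ [Ne]3s²3p¹, P⁺ [Ne]3s²3p².
The numbers (kJ/mol): Si 1577, P 1907, Li 7298.
So the second ionization energies run Si < P < Li.

Li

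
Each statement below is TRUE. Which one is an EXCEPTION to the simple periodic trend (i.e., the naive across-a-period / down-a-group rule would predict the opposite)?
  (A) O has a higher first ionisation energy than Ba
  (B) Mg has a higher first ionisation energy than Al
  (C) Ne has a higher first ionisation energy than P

(B)

The general trend: first ionisation energy increases across a period and decreases down a group.
(A) O (period 2, group 16) vs Ba (period 6, group 2): the stated order agrees with the simple trend.
(B) Mg (period 3, group 2) vs Al (period 3, group 13): the stated order contradicts the simple trend.
(C) Ne (period 2, group 18) vs P (period 3, group 15): the stated order agrees with the simple trend.
The exception is (B): Al's single 3p electron is easier to remove than one from Mg's filled 3s².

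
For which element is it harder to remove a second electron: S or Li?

Li

IE_2 is the cost of taking one more electron from the +1 cation: S⁺ still has 5 valence electrons; Li⁺ is the bare [He] core.
Breaking into a closed-shell core is much more expensive than removing a leftover valence electron — Li has the largest IE_2 here.
The numbers (kJ/mol): S 2252, Li 7298.
Putting it together, IE_2: S < Li.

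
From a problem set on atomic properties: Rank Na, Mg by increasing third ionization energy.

Na, Mg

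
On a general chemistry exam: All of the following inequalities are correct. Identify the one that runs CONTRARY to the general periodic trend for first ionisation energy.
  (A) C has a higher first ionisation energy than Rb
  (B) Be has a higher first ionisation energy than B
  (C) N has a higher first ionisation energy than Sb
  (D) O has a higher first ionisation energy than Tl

(B)

The general trend: first ionisation energy increases across a period and decreases down a group.
(A) C (period 2, group 14) vs Rb (period 5, group 1): the stated order agrees with the simple trend.
(B) Be (period 2, group 2) vs B (period 2, group 13): the stated order contradicts the simple trend.
(C) N (period 2, group 15) vs Sb (period 5, group 15): the stated order agrees with the simple trend.
(D) O (period 2, group 16) vs Tl (period 6, group 13): the stated order agrees with the simple trend.
The exception is (B): removing B's lone 2p electron is easier than breaking Be's filled 2s².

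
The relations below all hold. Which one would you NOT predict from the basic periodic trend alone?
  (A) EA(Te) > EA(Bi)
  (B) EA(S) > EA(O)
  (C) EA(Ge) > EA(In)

(B)

The general trend: electron affinity increases across a period and decreases down a group.
(A) Te (period 5, group 16) vs Bi (period 6, group 15): the stated order agrees with the simple trend.
(B) S (period 3, group 16) vs O (period 2, group 16): the stated order contradicts the simple trend.
(C) Ge (period 4, group 14) vs In (period 5, group 13): the stated order agrees with the simple trend.
The exception is (B): the compact 2p subshell of O repels the added electron more than S's larger 3p does.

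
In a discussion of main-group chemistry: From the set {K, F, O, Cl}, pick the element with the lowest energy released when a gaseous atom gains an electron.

O is in period 2, group 16; F is in period 2, group 17; Cl is in period 3, group 17; K is in period 4, group 1.
EA tends to increase across a period and decrease down a group, though the pattern is less regular than for IE or radius.
These span different periods and groups, so the two trends combine.
O > K: relative to K, both the across-period and down-group shifts push O's electron affinity up.
F > O: both are in period 2; the period trend gives F the larger value.
Cl > F: this pair runs against the simple trend — see the exception note.
Note the exception: Cl has a higher electron affinity than F, contrary to the simple trend — F's small 2p subshell makes the incoming electron feel strong e⁻–e⁻ repulsion, so Cl actually releases more energy on gaining an electron.
Approximate values (kJ/mol): O 141, F 328, Cl 349, K 48.
The lowest energy released when a gaseous atom gains an electron among these belongs to K.

K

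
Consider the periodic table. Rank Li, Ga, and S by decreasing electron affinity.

S, Li, Ga

Li is in period 2, group 1; S is in period 3, group 16; Ga is in period 4, group 13.
EA tends to increase across a period and decrease down a group, though the pattern is less regular than for IE or radius.
Here both period and group differ, so the two effects have to be weighed against each other.
Li > Ga: the two effects oppose for this pair; the down-group effect wins (60 vs 29 kJ/mol).
S > Li: period and group pull opposite ways; the across-period shift dominates (200 vs 60 kJ/mol).
For reference (kJ/mol): Li 60, S 200, Ga 29.
So from highest to lowest: S > Li > Ga.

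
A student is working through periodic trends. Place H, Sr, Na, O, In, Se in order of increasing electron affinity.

Sr < In < Na < H < O < Se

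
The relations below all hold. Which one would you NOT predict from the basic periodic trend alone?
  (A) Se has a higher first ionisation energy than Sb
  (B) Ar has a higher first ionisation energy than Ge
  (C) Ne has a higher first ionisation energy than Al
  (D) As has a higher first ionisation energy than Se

(D)

The general trend: first ionisation energy increases across a period and decreases down a group.
(A) Se (period 4, group 16) vs Sb (period 5, group 15): the stated order agrees with the simple trend.
(B) Ar (period 3, group 18) vs Ge (period 4, group 14): the stated order agrees with the simple trend.
(C) Ne (period 2, group 18) vs Al (period 3, group 13): the stated order agrees with the simple trend.
(D) As (period 4, group 15) vs Se (period 4, group 16): the stated order contradicts the simple trend.
The exception is (D): Se (4p⁴) ionizes more easily than half-filled As (4p³).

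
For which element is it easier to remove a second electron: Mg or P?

IE_2 is the cost of taking one more electron from the +1 cation: Mg⁺ still has 1 valence electron; P⁺ still has 4 valence electrons.
All are still removing valence electrons, so compare the +1 ions as you would atoms: IE_2 generally rises across a period (higher Z_eff) and falls down a group (larger shell), subject to the usual subshell exceptions.
Valence configurations: Mg⁺ [Ne]3s¹, P⁺ [Ne]3s²3p².
Tabulated IE_2 (kJ/mol): Mg 1451, P 1907.
So the second ionization energies run Mg < P.

Mg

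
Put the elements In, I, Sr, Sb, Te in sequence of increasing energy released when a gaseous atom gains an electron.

Sr < In < Sb < Te < I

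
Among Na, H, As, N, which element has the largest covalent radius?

H is in period 1, group 1; N is in period 2, group 15; Na is in period 3, group 1; As is in period 4, group 15.
Across a period the added protons contract the valence shell; down a group each new principal shell makes the atom larger.
These span different periods and groups, so the two trends combine.
N > H: period and group pull opposite ways; the down-group shift dominates (71 vs 32 pm).
As > N: they share group 15; the group trend gives As the larger value.
Na > As: the two effects oppose for this pair; the across-period effect wins (155 vs 121 pm).
Tabulated atomic radius (pm): H 32, N 71, Na 155, As 121.
The largest covalent radius among these belongs to Na.

Na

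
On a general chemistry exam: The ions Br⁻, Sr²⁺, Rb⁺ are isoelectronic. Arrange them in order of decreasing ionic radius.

All of these have 36 electrons, so size is governed by nuclear charge alone: the more protons, the stronger the pull on the same electron cloud, and the smaller the ion.
Nuclear charges: Sr²⁺ (Z=38), Rb⁺ (Z=37), Br⁻ (Z=35).
Largest to smallest: Br⁻ > Rb⁺ > Sr²⁺.

Br⁻, Rb⁺, Sr²⁺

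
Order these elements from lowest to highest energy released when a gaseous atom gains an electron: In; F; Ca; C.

C is in period 2, group 14; F is in period 2, group 17; Ca is in period 4, group 2; In is in period 5, group 13.
Adding an electron releases more energy for atoms nearer the top right (short of the noble gases).
These span different periods and groups, so the two trends combine.
In > Ca: period and group pull opposite ways; the across-period shift dominates (29 vs 2 kJ/mol).
C > In: relative to In, both the across-period and down-group shifts push C's electron affinity up.
F > C: F lies to the right of C in period 2, so the across-period effect alone puts F higher.
For reference (kJ/mol): C 122, F 328, Ca 2, In 29.
So from lowest to highest: Ca < In < C < F.

Ca, In, C, F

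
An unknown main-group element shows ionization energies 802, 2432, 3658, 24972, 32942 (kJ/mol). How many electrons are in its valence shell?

Look for the largest jump between consecutive ionization energies: IE4/IE3 ≈ 6.8, far larger than any earlier ratio.
That jump marks the point where a core electron is being removed. So the atom has 3 valence electrons.

3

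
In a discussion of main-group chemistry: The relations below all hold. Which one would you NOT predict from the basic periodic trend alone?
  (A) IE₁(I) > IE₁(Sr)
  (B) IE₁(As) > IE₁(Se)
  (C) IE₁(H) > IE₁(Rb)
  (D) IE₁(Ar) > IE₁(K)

(B)

The general trend: first ionization energy increases across a period and decreases down a group.
(A) I (period 5, group 17) vs Sr (period 5, group 2): the stated order agrees with the simple trend.
(B) As (period 4, group 15) vs Se (period 4, group 16): the stated order contradicts the simple trend.
(C) H (period 1, group 1) vs Rb (period 5, group 1): the stated order agrees with the simple trend.
(D) Ar (period 3, group 18) vs K (period 4, group 1): the stated order agrees with the simple trend.
The exception is (B): Se (4p⁴) ionizes more easily than half-filled As (4p³).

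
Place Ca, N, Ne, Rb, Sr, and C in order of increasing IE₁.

Rb, Sr, Ca, C, N, Ne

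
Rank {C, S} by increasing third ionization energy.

IE_3 is the cost of taking one more electron from the +2 cation: C²⁺ still has 2 valence electrons; S²⁺ still has 4 valence electrons.
All are still removing valence electrons, so compare the +2 ions as you would atoms: IE_3 generally rises across a period (higher Z_eff) and falls down a group (larger shell), subject to the usual subshell exceptions.
Valence configurations: C²⁺ [He]2s², S²⁺ [Ne]3s²3p².
Tabulated IE_3 (kJ/mol): C 4620, S 3357.
Overall IE_3 order: S < C.

S < C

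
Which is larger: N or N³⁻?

N³⁻

Forming N³⁻ adds 3 electrons to N. More electron–electron repulsion in the same shell, with unchanged nuclear charge, lets the cloud expand.
An anion is larger than its parent atom: N³⁻ > N.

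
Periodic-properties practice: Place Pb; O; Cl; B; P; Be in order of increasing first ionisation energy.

Pb, B, Be, P, Cl, O

Be is in period 2, group 2; B is in period 2, group 13; O is in period 2, group 16; P is in period 3, group 15; Cl is in period 3, group 17; Pb is in period 6, group 14.
IE₁ increases left→right with effective nuclear charge and decreases top→bottom as the valence shell moves farther out.
Here both period and group differ, so the two effects have to be weighed against each other.
B > Pb: period and group pull opposite ways; the down-group shift dominates (801 vs 716 kJ/mol).
Be > B: this pair runs against the simple trend — see the exception note.
P > Be: the two effects oppose for this pair; the across-period effect wins (1012 vs 900 kJ/mol).
Cl > P: both are in period 3; the period trend gives Cl the larger value.
O > Cl: the two effects oppose for this pair; the down-group effect wins (1314 vs 1251 kJ/mol).
Note the exception: Be has a higher first ionization energy than B, contrary to the simple trend — removing B's lone 2p electron is easier than breaking Be's filled 2s².
For reference (kJ/mol): Be 900, B 801, O 1314, P 1012, Cl 1251, Pb 716.
So from lowest to highest: Pb < B < Be < P < Cl < O.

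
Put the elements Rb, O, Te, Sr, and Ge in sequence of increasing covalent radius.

O is in period 2, group 16; Ge is in period 4, group 14; Rb is in period 5, group 1; Sr is in period 5, group 2; Te is in period 5, group 16.
Radius decreases left→right (rising Z_eff, same n) and increases top→bottom (higher n).
Here both period and group differ, so the two effects have to be weighed against each other.
Ge > O: relative to O, both the across-period and down-group shifts push Ge's atomic radius up.
Te > Ge: period and group pull opposite ways; the down-group shift dominates (136 vs 121 pm).
Sr > Te: both are in period 5; the period trend gives Sr the larger value.
Rb > Sr: Rb lies to the left of Sr in period 5, so the across-period effect alone puts Rb larger.
Approximate values (pm): O 63, Ge 121, Rb 210, Sr 185, Te 136.
So from smallest to largest: O < Ge < Te < Sr < Rb.

O < Ge < Te < Sr < Rb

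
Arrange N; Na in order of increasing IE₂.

N < Na

IE_2 is the cost of taking one more electron from the +1 cation: N⁺ still has 4 valence electrons; Na⁺ is the bare [Ne] core.
Core electrons are held far more tightly than valence electrons, so Na tops the IE_2 order.
Approximate IE_2 values (kJ/mol): N 2856, Na 4562.
Overall IE_2 order: N < Na.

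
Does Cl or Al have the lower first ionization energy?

Al is in period 3, group 13; Cl is in period 3, group 17.
IE₁ increases left→right with effective nuclear charge and decreases top→bottom as the valence shell moves farther out.
All lie in period 3, so first ionization energy increases left to right.
So Al has the lower first ionization energy (Al < Cl).

Al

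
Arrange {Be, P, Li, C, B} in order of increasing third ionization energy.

P, B, C, Li, Be

The third ionization energy removes an electron from the +2 ion. For each element: Be²⁺ is the bare [He] core; P²⁺ still has 3 valence electrons; Li²⁺ is already 1 electron into the core; C²⁺ still has 2 valence electrons; B²⁺ still has 1 valence electron.
Pulling an electron out of a noble-gas core costs far more than removing a remaining valence electron, so Li and Be sit at the high end of IE_3.
Valence configurations: P²⁺ [Ne]3s²3p¹, C²⁺ [He]2s², B²⁺ [He]2s¹.
Tabulated IE_3 (kJ/mol): Be 14849, P 2914, Li 11815, C 4620, B 3660.
Putting it together, IE_3: P < B < C < Li < Be.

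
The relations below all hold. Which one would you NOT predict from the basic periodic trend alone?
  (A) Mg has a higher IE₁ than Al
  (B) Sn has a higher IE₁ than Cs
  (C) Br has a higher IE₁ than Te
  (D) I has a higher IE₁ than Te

The general trend: IE₁ increases across a period and decreases down a group.
(A) Mg (period 3, group 2) vs Al (period 3, group 13): the stated order contradicts the simple trend.
(B) Sn (period 5, group 14) vs Cs (period 6, group 1): the stated order agrees with the simple trend.
(C) Br (period 4, group 17) vs Te (period 5, group 16): the stated order agrees with the simple trend.
(D) I (period 5, group 17) vs Te (period 5, group 16): the stated order agrees with the simple trend.
The exception is (A): Al's single 3p electron is easier to remove than one from Mg's filled 3s².

(A)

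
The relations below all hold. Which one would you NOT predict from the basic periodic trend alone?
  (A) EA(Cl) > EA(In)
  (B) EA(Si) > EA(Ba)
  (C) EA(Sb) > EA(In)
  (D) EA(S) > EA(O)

(D)

The general trend: electron affinity increases across a period and decreases down a group.
(A) Cl (period 3, group 17) vs In (period 5, group 13): the stated order agrees with the simple trend.
(B) Si (period 3, group 14) vs Ba (period 6, group 2): the stated order agrees with the simple trend.
(C) Sb (period 5, group 15) vs In (period 5, group 13): the stated order agrees with the simple trend.
(D) S (period 3, group 16) vs O (period 2, group 16): the stated order contradicts the simple trend.
The exception is (D): the compact 2p subshell of O repels the added electron more than S's larger 3p does.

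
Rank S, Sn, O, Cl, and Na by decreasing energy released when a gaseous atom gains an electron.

Cl > S > O > Sn > Na

O is in period 2, group 16; Na is in period 3, group 1; S is in period 3, group 16; Cl is in period 3, group 17; Sn is in period 5, group 14.
EA tends to increase across a period and decrease down a group, though the pattern is less regular than for IE or radius.
Neither a single period nor a single group — weigh both effects.
Sn > Na: period and group pull opposite ways; the across-period shift dominates (107 vs 53 kJ/mol).
O > Sn: both effects reinforce here, so O is clearly the higher of the two.
S > O: this pair runs against the simple trend — see the exception note.
Cl > S: both are in period 3; the period trend gives Cl the larger value.
Note the exception: S has a higher electron affinity than O, contrary to the simple trend — the compact 2p subshell of O repels the added electron more than S's larger 3p does.
Approximate values (kJ/mol): O 141, Na 53, S 200, Cl 349, Sn 107.
So from highest to lowest: Cl > S > O > Sn > Na.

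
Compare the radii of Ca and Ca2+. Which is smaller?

Forming Ca2+ removes 2 electrons from Ca. Fewer electrons for the same nuclear charge means less shielding and a higher Z_eff on the remaining electrons, and for main-group metals the entire outer shell is lost.
A cation is smaller than its parent atom: Ca2+ < Ca.

Ca2+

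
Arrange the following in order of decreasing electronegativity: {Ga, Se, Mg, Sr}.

Se, Ga, Mg, Sr

Mg is in period 3, group 2; Ga is in period 4, group 13; Se is in period 4, group 16; Sr is in period 5, group 2.
Electronegativity increases across a period and decreases down a group, tracking effective nuclear charge and atomic size.
Here both period and group differ, so the two effects have to be weighed against each other.
Mg > Sr: Mg sits above Sr in group 2, so the down-group effect alone puts Mg higher.
Ga > Mg: the two effects oppose for this pair; the across-period effect wins (1.81 vs 1.31).
Se > Ga: Se lies to the right of Ga in period 4, so the across-period effect alone puts Se higher.
Tabulated electronegativity (Pauling): Mg 1.31, Ga 1.81, Se 2.55, Sr 0.95.
So from highest to lowest: Se > Ga > Mg > Sr.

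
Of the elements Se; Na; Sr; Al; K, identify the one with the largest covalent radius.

K

Na is in period 3, group 1; Al is in period 3, group 13; K is in period 4, group 1; Se is in period 4, group 16; Sr is in period 5, group 2.
Atomic radius shrinks across a period as nuclear charge pulls the same shell inward, and grows down a group as new shells are added.
These span different periods and groups, so the two trends combine.
Al > Se: period and group pull opposite ways; the across-period shift dominates (126 vs 116 pm).
Na > Al: Na lies to the left of Al in period 3, so the across-period effect alone puts Na larger.
Sr > Na: period and group pull opposite ways; the down-group shift dominates (185 vs 155 pm).
K > Sr: period and group pull opposite ways; the across-period shift dominates (196 vs 185 pm).
For reference (pm): Na 155, Al 126, K 196, Se 116, Sr 185.
The largest covalent radius among these belongs to K.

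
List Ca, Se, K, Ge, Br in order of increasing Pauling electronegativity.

K is in period 4, group 1; Ca is in period 4, group 2; Ge is in period 4, group 14; Se is in period 4, group 16; Br is in period 4, group 17.
EN rises left→right (higher Z_eff, smaller atoms) and falls top→bottom (larger, more shielded atoms).
All lie in period 4, so electronegativity increases left to right.
So from lowest to highest: K < Ca < Ge < Se < Br.

K < Ca < Ge < Se < Br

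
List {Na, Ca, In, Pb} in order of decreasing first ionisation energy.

Removing the outermost electron gets harder across a period and easier down a group.
These sit on a diagonal, where the across-period and down-group effects partly cancel.
In > Na: the two effects oppose for this pair; the across-period effect wins (558 vs 496 kJ/mol).
Ca > In: period and group pull opposite ways; the down-group shift dominates (590 vs 558 kJ/mol).
Pb > Ca: period and group pull opposite ways; the across-period shift dominates (716 vs 590 kJ/mol).
Tabulated first ionization energy (kJ/mol): Na 496, Ca 590, In 558, Pb 716.
So from highest to lowest: Pb > Ca > In > Na.

Pb, Ca, In, Na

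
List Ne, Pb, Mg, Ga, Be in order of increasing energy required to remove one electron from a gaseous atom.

Ga < Pb < Mg < Be < Ne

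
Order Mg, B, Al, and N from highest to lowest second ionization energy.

The second ionization energy removes an electron from the +1 ion. For each element: Mg⁺ still has 1 valence electron; B⁺ still has 2 valence electrons; Al⁺ still has 2 valence electrons; N⁺ still has 4 valence electrons.
All are still removing valence electrons, so compare the +1 ions as you would atoms: IE_2 generally rises across a period (higher Z_eff) and falls down a group (larger shell), subject to the usual subshell exceptions.
Valence configurations: Mg⁺ [Ne]3s¹, B⁺ [He]2s², Al⁺ [Ne]3s², N⁺ [He]2s²2p².
The numbers (kJ/mol): Mg 1451, B 2427, Al 1817, N 2856.
Overall IE_2 order: Mg < Al < B < N.

N > B > Al > Mg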